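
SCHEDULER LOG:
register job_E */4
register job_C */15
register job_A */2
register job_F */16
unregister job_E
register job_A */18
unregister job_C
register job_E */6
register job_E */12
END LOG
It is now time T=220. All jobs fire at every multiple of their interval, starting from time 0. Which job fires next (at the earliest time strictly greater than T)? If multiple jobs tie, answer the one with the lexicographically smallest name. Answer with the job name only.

Answer: job_F

Derivation:
Op 1: register job_E */4 -> active={job_E:*/4}
Op 2: register job_C */15 -> active={job_C:*/15, job_E:*/4}
Op 3: register job_A */2 -> active={job_A:*/2, job_C:*/15, job_E:*/4}
Op 4: register job_F */16 -> active={job_A:*/2, job_C:*/15, job_E:*/4, job_F:*/16}
Op 5: unregister job_E -> active={job_A:*/2, job_C:*/15, job_F:*/16}
Op 6: register job_A */18 -> active={job_A:*/18, job_C:*/15, job_F:*/16}
Op 7: unregister job_C -> active={job_A:*/18, job_F:*/16}
Op 8: register job_E */6 -> active={job_A:*/18, job_E:*/6, job_F:*/16}
Op 9: register job_E */12 -> active={job_A:*/18, job_E:*/12, job_F:*/16}
  job_A: interval 18, next fire after T=220 is 234
  job_E: interval 12, next fire after T=220 is 228
  job_F: interval 16, next fire after T=220 is 224
Earliest = 224, winner (lex tiebreak) = job_F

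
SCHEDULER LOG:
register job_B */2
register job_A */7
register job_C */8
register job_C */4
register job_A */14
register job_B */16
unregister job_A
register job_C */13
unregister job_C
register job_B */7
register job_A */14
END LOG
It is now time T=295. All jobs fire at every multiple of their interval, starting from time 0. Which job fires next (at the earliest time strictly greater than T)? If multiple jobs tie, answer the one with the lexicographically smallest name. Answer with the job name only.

Op 1: register job_B */2 -> active={job_B:*/2}
Op 2: register job_A */7 -> active={job_A:*/7, job_B:*/2}
Op 3: register job_C */8 -> active={job_A:*/7, job_B:*/2, job_C:*/8}
Op 4: register job_C */4 -> active={job_A:*/7, job_B:*/2, job_C:*/4}
Op 5: register job_A */14 -> active={job_A:*/14, job_B:*/2, job_C:*/4}
Op 6: register job_B */16 -> active={job_A:*/14, job_B:*/16, job_C:*/4}
Op 7: unregister job_A -> active={job_B:*/16, job_C:*/4}
Op 8: register job_C */13 -> active={job_B:*/16, job_C:*/13}
Op 9: unregister job_C -> active={job_B:*/16}
Op 10: register job_B */7 -> active={job_B:*/7}
Op 11: register job_A */14 -> active={job_A:*/14, job_B:*/7}
  job_A: interval 14, next fire after T=295 is 308
  job_B: interval 7, next fire after T=295 is 301
Earliest = 301, winner (lex tiebreak) = job_B

Answer: job_B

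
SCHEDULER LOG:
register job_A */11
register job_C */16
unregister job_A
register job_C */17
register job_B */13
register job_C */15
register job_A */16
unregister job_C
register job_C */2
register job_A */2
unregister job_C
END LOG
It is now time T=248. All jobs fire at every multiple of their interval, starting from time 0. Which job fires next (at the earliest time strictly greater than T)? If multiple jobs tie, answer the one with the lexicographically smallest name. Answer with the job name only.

Answer: job_A

Derivation:
Op 1: register job_A */11 -> active={job_A:*/11}
Op 2: register job_C */16 -> active={job_A:*/11, job_C:*/16}
Op 3: unregister job_A -> active={job_C:*/16}
Op 4: register job_C */17 -> active={job_C:*/17}
Op 5: register job_B */13 -> active={job_B:*/13, job_C:*/17}
Op 6: register job_C */15 -> active={job_B:*/13, job_C:*/15}
Op 7: register job_A */16 -> active={job_A:*/16, job_B:*/13, job_C:*/15}
Op 8: unregister job_C -> active={job_A:*/16, job_B:*/13}
Op 9: register job_C */2 -> active={job_A:*/16, job_B:*/13, job_C:*/2}
Op 10: register job_A */2 -> active={job_A:*/2, job_B:*/13, job_C:*/2}
Op 11: unregister job_C -> active={job_A:*/2, job_B:*/13}
  job_A: interval 2, next fire after T=248 is 250
  job_B: interval 13, next fire after T=248 is 260
Earliest = 250, winner (lex tiebreak) = job_A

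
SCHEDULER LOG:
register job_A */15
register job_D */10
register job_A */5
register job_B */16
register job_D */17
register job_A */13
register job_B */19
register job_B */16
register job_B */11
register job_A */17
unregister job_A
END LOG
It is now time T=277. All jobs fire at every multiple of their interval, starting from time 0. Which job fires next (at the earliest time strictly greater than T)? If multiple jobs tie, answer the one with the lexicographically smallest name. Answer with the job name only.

Op 1: register job_A */15 -> active={job_A:*/15}
Op 2: register job_D */10 -> active={job_A:*/15, job_D:*/10}
Op 3: register job_A */5 -> active={job_A:*/5, job_D:*/10}
Op 4: register job_B */16 -> active={job_A:*/5, job_B:*/16, job_D:*/10}
Op 5: register job_D */17 -> active={job_A:*/5, job_B:*/16, job_D:*/17}
Op 6: register job_A */13 -> active={job_A:*/13, job_B:*/16, job_D:*/17}
Op 7: register job_B */19 -> active={job_A:*/13, job_B:*/19, job_D:*/17}
Op 8: register job_B */16 -> active={job_A:*/13, job_B:*/16, job_D:*/17}
Op 9: register job_B */11 -> active={job_A:*/13, job_B:*/11, job_D:*/17}
Op 10: register job_A */17 -> active={job_A:*/17, job_B:*/11, job_D:*/17}
Op 11: unregister job_A -> active={job_B:*/11, job_D:*/17}
  job_B: interval 11, next fire after T=277 is 286
  job_D: interval 17, next fire after T=277 is 289
Earliest = 286, winner (lex tiebreak) = job_B

Answer: job_B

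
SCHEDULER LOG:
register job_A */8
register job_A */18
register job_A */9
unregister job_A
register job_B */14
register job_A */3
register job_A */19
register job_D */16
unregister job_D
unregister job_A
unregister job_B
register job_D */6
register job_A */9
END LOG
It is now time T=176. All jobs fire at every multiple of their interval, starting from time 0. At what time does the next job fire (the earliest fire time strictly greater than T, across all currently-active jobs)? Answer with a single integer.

Answer: 180

Derivation:
Op 1: register job_A */8 -> active={job_A:*/8}
Op 2: register job_A */18 -> active={job_A:*/18}
Op 3: register job_A */9 -> active={job_A:*/9}
Op 4: unregister job_A -> active={}
Op 5: register job_B */14 -> active={job_B:*/14}
Op 6: register job_A */3 -> active={job_A:*/3, job_B:*/14}
Op 7: register job_A */19 -> active={job_A:*/19, job_B:*/14}
Op 8: register job_D */16 -> active={job_A:*/19, job_B:*/14, job_D:*/16}
Op 9: unregister job_D -> active={job_A:*/19, job_B:*/14}
Op 10: unregister job_A -> active={job_B:*/14}
Op 11: unregister job_B -> active={}
Op 12: register job_D */6 -> active={job_D:*/6}
Op 13: register job_A */9 -> active={job_A:*/9, job_D:*/6}
  job_A: interval 9, next fire after T=176 is 180
  job_D: interval 6, next fire after T=176 is 180
Earliest fire time = 180 (job job_A)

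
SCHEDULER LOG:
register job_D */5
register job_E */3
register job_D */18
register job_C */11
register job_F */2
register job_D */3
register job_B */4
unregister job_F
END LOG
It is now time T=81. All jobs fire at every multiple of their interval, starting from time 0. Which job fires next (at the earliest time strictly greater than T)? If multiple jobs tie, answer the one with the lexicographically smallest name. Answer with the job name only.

Answer: job_B

Derivation:
Op 1: register job_D */5 -> active={job_D:*/5}
Op 2: register job_E */3 -> active={job_D:*/5, job_E:*/3}
Op 3: register job_D */18 -> active={job_D:*/18, job_E:*/3}
Op 4: register job_C */11 -> active={job_C:*/11, job_D:*/18, job_E:*/3}
Op 5: register job_F */2 -> active={job_C:*/11, job_D:*/18, job_E:*/3, job_F:*/2}
Op 6: register job_D */3 -> active={job_C:*/11, job_D:*/3, job_E:*/3, job_F:*/2}
Op 7: register job_B */4 -> active={job_B:*/4, job_C:*/11, job_D:*/3, job_E:*/3, job_F:*/2}
Op 8: unregister job_F -> active={job_B:*/4, job_C:*/11, job_D:*/3, job_E:*/3}
  job_B: interval 4, next fire after T=81 is 84
  job_C: interval 11, next fire after T=81 is 88
  job_D: interval 3, next fire after T=81 is 84
  job_E: interval 3, next fire after T=81 is 84
Earliest = 84, winner (lex tiebreak) = job_B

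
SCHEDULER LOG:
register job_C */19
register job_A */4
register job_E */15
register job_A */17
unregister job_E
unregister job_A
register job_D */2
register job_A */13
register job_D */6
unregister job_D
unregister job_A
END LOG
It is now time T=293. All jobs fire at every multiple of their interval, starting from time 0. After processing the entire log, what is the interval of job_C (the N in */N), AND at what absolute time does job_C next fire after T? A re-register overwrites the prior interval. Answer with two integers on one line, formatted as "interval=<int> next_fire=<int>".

Op 1: register job_C */19 -> active={job_C:*/19}
Op 2: register job_A */4 -> active={job_A:*/4, job_C:*/19}
Op 3: register job_E */15 -> active={job_A:*/4, job_C:*/19, job_E:*/15}
Op 4: register job_A */17 -> active={job_A:*/17, job_C:*/19, job_E:*/15}
Op 5: unregister job_E -> active={job_A:*/17, job_C:*/19}
Op 6: unregister job_A -> active={job_C:*/19}
Op 7: register job_D */2 -> active={job_C:*/19, job_D:*/2}
Op 8: register job_A */13 -> active={job_A:*/13, job_C:*/19, job_D:*/2}
Op 9: register job_D */6 -> active={job_A:*/13, job_C:*/19, job_D:*/6}
Op 10: unregister job_D -> active={job_A:*/13, job_C:*/19}
Op 11: unregister job_A -> active={job_C:*/19}
Final interval of job_C = 19
Next fire of job_C after T=293: (293//19+1)*19 = 304

Answer: interval=19 next_fire=304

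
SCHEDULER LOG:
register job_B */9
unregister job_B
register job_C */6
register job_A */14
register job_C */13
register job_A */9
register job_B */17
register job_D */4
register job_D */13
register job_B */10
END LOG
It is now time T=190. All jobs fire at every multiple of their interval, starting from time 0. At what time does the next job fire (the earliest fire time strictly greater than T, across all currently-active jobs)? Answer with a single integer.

Op 1: register job_B */9 -> active={job_B:*/9}
Op 2: unregister job_B -> active={}
Op 3: register job_C */6 -> active={job_C:*/6}
Op 4: register job_A */14 -> active={job_A:*/14, job_C:*/6}
Op 5: register job_C */13 -> active={job_A:*/14, job_C:*/13}
Op 6: register job_A */9 -> active={job_A:*/9, job_C:*/13}
Op 7: register job_B */17 -> active={job_A:*/9, job_B:*/17, job_C:*/13}
Op 8: register job_D */4 -> active={job_A:*/9, job_B:*/17, job_C:*/13, job_D:*/4}
Op 9: register job_D */13 -> active={job_A:*/9, job_B:*/17, job_C:*/13, job_D:*/13}
Op 10: register job_B */10 -> active={job_A:*/9, job_B:*/10, job_C:*/13, job_D:*/13}
  job_A: interval 9, next fire after T=190 is 198
  job_B: interval 10, next fire after T=190 is 200
  job_C: interval 13, next fire after T=190 is 195
  job_D: interval 13, next fire after T=190 is 195
Earliest fire time = 195 (job job_C)

Answer: 195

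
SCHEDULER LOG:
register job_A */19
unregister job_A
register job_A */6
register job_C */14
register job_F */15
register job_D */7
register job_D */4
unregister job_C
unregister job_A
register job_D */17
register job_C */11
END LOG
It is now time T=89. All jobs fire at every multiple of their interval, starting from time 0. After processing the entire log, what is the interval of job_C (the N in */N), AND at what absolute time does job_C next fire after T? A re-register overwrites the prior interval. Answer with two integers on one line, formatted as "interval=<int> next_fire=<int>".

Answer: interval=11 next_fire=99

Derivation:
Op 1: register job_A */19 -> active={job_A:*/19}
Op 2: unregister job_A -> active={}
Op 3: register job_A */6 -> active={job_A:*/6}
Op 4: register job_C */14 -> active={job_A:*/6, job_C:*/14}
Op 5: register job_F */15 -> active={job_A:*/6, job_C:*/14, job_F:*/15}
Op 6: register job_D */7 -> active={job_A:*/6, job_C:*/14, job_D:*/7, job_F:*/15}
Op 7: register job_D */4 -> active={job_A:*/6, job_C:*/14, job_D:*/4, job_F:*/15}
Op 8: unregister job_C -> active={job_A:*/6, job_D:*/4, job_F:*/15}
Op 9: unregister job_A -> active={job_D:*/4, job_F:*/15}
Op 10: register job_D */17 -> active={job_D:*/17, job_F:*/15}
Op 11: register job_C */11 -> active={job_C:*/11, job_D:*/17, job_F:*/15}
Final interval of job_C = 11
Next fire of job_C after T=89: (89//11+1)*11 = 99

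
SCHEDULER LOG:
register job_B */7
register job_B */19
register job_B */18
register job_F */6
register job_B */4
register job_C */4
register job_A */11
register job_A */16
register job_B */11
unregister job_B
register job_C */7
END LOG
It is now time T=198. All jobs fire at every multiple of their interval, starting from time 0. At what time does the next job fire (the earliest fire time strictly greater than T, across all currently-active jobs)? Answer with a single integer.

Answer: 203

Derivation:
Op 1: register job_B */7 -> active={job_B:*/7}
Op 2: register job_B */19 -> active={job_B:*/19}
Op 3: register job_B */18 -> active={job_B:*/18}
Op 4: register job_F */6 -> active={job_B:*/18, job_F:*/6}
Op 5: register job_B */4 -> active={job_B:*/4, job_F:*/6}
Op 6: register job_C */4 -> active={job_B:*/4, job_C:*/4, job_F:*/6}
Op 7: register job_A */11 -> active={job_A:*/11, job_B:*/4, job_C:*/4, job_F:*/6}
Op 8: register job_A */16 -> active={job_A:*/16, job_B:*/4, job_C:*/4, job_F:*/6}
Op 9: register job_B */11 -> active={job_A:*/16, job_B:*/11, job_C:*/4, job_F:*/6}
Op 10: unregister job_B -> active={job_A:*/16, job_C:*/4, job_F:*/6}
Op 11: register job_C */7 -> active={job_A:*/16, job_C:*/7, job_F:*/6}
  job_A: interval 16, next fire after T=198 is 208
  job_C: interval 7, next fire after T=198 is 203
  job_F: interval 6, next fire after T=198 is 204
Earliest fire time = 203 (job job_C)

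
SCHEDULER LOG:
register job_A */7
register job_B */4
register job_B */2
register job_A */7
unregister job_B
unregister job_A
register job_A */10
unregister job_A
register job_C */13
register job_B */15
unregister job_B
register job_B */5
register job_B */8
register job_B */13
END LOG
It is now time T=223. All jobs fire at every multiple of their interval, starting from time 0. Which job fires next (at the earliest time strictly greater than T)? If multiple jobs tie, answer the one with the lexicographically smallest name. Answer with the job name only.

Op 1: register job_A */7 -> active={job_A:*/7}
Op 2: register job_B */4 -> active={job_A:*/7, job_B:*/4}
Op 3: register job_B */2 -> active={job_A:*/7, job_B:*/2}
Op 4: register job_A */7 -> active={job_A:*/7, job_B:*/2}
Op 5: unregister job_B -> active={job_A:*/7}
Op 6: unregister job_A -> active={}
Op 7: register job_A */10 -> active={job_A:*/10}
Op 8: unregister job_A -> active={}
Op 9: register job_C */13 -> active={job_C:*/13}
Op 10: register job_B */15 -> active={job_B:*/15, job_C:*/13}
Op 11: unregister job_B -> active={job_C:*/13}
Op 12: register job_B */5 -> active={job_B:*/5, job_C:*/13}
Op 13: register job_B */8 -> active={job_B:*/8, job_C:*/13}
Op 14: register job_B */13 -> active={job_B:*/13, job_C:*/13}
  job_B: interval 13, next fire after T=223 is 234
  job_C: interval 13, next fire after T=223 is 234
Earliest = 234, winner (lex tiebreak) = job_B

Answer: job_B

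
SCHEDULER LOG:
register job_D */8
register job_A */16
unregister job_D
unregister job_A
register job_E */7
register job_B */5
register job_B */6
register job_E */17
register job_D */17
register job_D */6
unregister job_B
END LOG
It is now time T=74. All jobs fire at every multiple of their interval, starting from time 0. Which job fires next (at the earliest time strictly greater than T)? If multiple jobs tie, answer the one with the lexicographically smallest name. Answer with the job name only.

Answer: job_D

Derivation:
Op 1: register job_D */8 -> active={job_D:*/8}
Op 2: register job_A */16 -> active={job_A:*/16, job_D:*/8}
Op 3: unregister job_D -> active={job_A:*/16}
Op 4: unregister job_A -> active={}
Op 5: register job_E */7 -> active={job_E:*/7}
Op 6: register job_B */5 -> active={job_B:*/5, job_E:*/7}
Op 7: register job_B */6 -> active={job_B:*/6, job_E:*/7}
Op 8: register job_E */17 -> active={job_B:*/6, job_E:*/17}
Op 9: register job_D */17 -> active={job_B:*/6, job_D:*/17, job_E:*/17}
Op 10: register job_D */6 -> active={job_B:*/6, job_D:*/6, job_E:*/17}
Op 11: unregister job_B -> active={job_D:*/6, job_E:*/17}
  job_D: interval 6, next fire after T=74 is 78
  job_E: interval 17, next fire after T=74 is 85
Earliest = 78, winner (lex tiebreak) = job_D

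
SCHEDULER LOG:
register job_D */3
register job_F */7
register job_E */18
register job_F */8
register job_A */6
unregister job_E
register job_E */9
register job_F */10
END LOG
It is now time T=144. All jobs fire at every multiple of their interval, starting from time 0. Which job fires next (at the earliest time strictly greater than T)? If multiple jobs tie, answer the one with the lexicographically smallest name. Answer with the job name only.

Answer: job_D

Derivation:
Op 1: register job_D */3 -> active={job_D:*/3}
Op 2: register job_F */7 -> active={job_D:*/3, job_F:*/7}
Op 3: register job_E */18 -> active={job_D:*/3, job_E:*/18, job_F:*/7}
Op 4: register job_F */8 -> active={job_D:*/3, job_E:*/18, job_F:*/8}
Op 5: register job_A */6 -> active={job_A:*/6, job_D:*/3, job_E:*/18, job_F:*/8}
Op 6: unregister job_E -> active={job_A:*/6, job_D:*/3, job_F:*/8}
Op 7: register job_E */9 -> active={job_A:*/6, job_D:*/3, job_E:*/9, job_F:*/8}
Op 8: register job_F */10 -> active={job_A:*/6, job_D:*/3, job_E:*/9, job_F:*/10}
  job_A: interval 6, next fire after T=144 is 150
  job_D: interval 3, next fire after T=144 is 147
  job_E: interval 9, next fire after T=144 is 153
  job_F: interval 10, next fire after T=144 is 150
Earliest = 147, winner (lex tiebreak) = job_D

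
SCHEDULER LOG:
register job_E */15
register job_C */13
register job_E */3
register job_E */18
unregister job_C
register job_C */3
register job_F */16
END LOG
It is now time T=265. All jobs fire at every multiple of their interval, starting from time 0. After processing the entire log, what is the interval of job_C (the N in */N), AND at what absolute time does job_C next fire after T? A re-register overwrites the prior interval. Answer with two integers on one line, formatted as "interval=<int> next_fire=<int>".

Op 1: register job_E */15 -> active={job_E:*/15}
Op 2: register job_C */13 -> active={job_C:*/13, job_E:*/15}
Op 3: register job_E */3 -> active={job_C:*/13, job_E:*/3}
Op 4: register job_E */18 -> active={job_C:*/13, job_E:*/18}
Op 5: unregister job_C -> active={job_E:*/18}
Op 6: register job_C */3 -> active={job_C:*/3, job_E:*/18}
Op 7: register job_F */16 -> active={job_C:*/3, job_E:*/18, job_F:*/16}
Final interval of job_C = 3
Next fire of job_C after T=265: (265//3+1)*3 = 267

Answer: interval=3 next_fire=267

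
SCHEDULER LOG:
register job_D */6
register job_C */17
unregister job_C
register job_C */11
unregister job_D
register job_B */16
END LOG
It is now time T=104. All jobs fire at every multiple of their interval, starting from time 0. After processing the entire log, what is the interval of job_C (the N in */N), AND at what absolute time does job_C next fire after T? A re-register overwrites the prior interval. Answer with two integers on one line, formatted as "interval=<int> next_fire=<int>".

Op 1: register job_D */6 -> active={job_D:*/6}
Op 2: register job_C */17 -> active={job_C:*/17, job_D:*/6}
Op 3: unregister job_C -> active={job_D:*/6}
Op 4: register job_C */11 -> active={job_C:*/11, job_D:*/6}
Op 5: unregister job_D -> active={job_C:*/11}
Op 6: register job_B */16 -> active={job_B:*/16, job_C:*/11}
Final interval of job_C = 11
Next fire of job_C after T=104: (104//11+1)*11 = 110

Answer: interval=11 next_fire=110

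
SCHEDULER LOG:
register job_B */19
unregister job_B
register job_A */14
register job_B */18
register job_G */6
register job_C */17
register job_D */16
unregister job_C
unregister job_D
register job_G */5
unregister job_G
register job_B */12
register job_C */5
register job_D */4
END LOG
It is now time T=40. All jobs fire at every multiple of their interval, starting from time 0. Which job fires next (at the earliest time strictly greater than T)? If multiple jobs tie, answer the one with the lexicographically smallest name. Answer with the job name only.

Op 1: register job_B */19 -> active={job_B:*/19}
Op 2: unregister job_B -> active={}
Op 3: register job_A */14 -> active={job_A:*/14}
Op 4: register job_B */18 -> active={job_A:*/14, job_B:*/18}
Op 5: register job_G */6 -> active={job_A:*/14, job_B:*/18, job_G:*/6}
Op 6: register job_C */17 -> active={job_A:*/14, job_B:*/18, job_C:*/17, job_G:*/6}
Op 7: register job_D */16 -> active={job_A:*/14, job_B:*/18, job_C:*/17, job_D:*/16, job_G:*/6}
Op 8: unregister job_C -> active={job_A:*/14, job_B:*/18, job_D:*/16, job_G:*/6}
Op 9: unregister job_D -> active={job_A:*/14, job_B:*/18, job_G:*/6}
Op 10: register job_G */5 -> active={job_A:*/14, job_B:*/18, job_G:*/5}
Op 11: unregister job_G -> active={job_A:*/14, job_B:*/18}
Op 12: register job_B */12 -> active={job_A:*/14, job_B:*/12}
Op 13: register job_C */5 -> active={job_A:*/14, job_B:*/12, job_C:*/5}
Op 14: register job_D */4 -> active={job_A:*/14, job_B:*/12, job_C:*/5, job_D:*/4}
  job_A: interval 14, next fire after T=40 is 42
  job_B: interval 12, next fire after T=40 is 48
  job_C: interval 5, next fire after T=40 is 45
  job_D: interval 4, next fire after T=40 is 44
Earliest = 42, winner (lex tiebreak) = job_A

Answer: job_A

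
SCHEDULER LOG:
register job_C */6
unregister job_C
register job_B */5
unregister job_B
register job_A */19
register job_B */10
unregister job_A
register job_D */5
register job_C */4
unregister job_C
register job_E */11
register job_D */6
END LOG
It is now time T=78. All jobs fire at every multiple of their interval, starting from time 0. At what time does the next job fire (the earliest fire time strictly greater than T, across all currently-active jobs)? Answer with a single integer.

Answer: 80

Derivation:
Op 1: register job_C */6 -> active={job_C:*/6}
Op 2: unregister job_C -> active={}
Op 3: register job_B */5 -> active={job_B:*/5}
Op 4: unregister job_B -> active={}
Op 5: register job_A */19 -> active={job_A:*/19}
Op 6: register job_B */10 -> active={job_A:*/19, job_B:*/10}
Op 7: unregister job_A -> active={job_B:*/10}
Op 8: register job_D */5 -> active={job_B:*/10, job_D:*/5}
Op 9: register job_C */4 -> active={job_B:*/10, job_C:*/4, job_D:*/5}
Op 10: unregister job_C -> active={job_B:*/10, job_D:*/5}
Op 11: register job_E */11 -> active={job_B:*/10, job_D:*/5, job_E:*/11}
Op 12: register job_D */6 -> active={job_B:*/10, job_D:*/6, job_E:*/11}
  job_B: interval 10, next fire after T=78 is 80
  job_D: interval 6, next fire after T=78 is 84
  job_E: interval 11, next fire after T=78 is 88
Earliest fire time = 80 (job job_B)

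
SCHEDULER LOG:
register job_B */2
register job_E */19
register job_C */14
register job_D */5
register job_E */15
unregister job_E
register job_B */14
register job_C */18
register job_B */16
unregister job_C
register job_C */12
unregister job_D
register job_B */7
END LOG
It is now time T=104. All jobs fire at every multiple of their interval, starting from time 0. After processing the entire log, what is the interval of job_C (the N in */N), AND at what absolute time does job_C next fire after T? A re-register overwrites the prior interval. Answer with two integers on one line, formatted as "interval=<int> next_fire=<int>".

Op 1: register job_B */2 -> active={job_B:*/2}
Op 2: register job_E */19 -> active={job_B:*/2, job_E:*/19}
Op 3: register job_C */14 -> active={job_B:*/2, job_C:*/14, job_E:*/19}
Op 4: register job_D */5 -> active={job_B:*/2, job_C:*/14, job_D:*/5, job_E:*/19}
Op 5: register job_E */15 -> active={job_B:*/2, job_C:*/14, job_D:*/5, job_E:*/15}
Op 6: unregister job_E -> active={job_B:*/2, job_C:*/14, job_D:*/5}
Op 7: register job_B */14 -> active={job_B:*/14, job_C:*/14, job_D:*/5}
Op 8: register job_C */18 -> active={job_B:*/14, job_C:*/18, job_D:*/5}
Op 9: register job_B */16 -> active={job_B:*/16, job_C:*/18, job_D:*/5}
Op 10: unregister job_C -> active={job_B:*/16, job_D:*/5}
Op 11: register job_C */12 -> active={job_B:*/16, job_C:*/12, job_D:*/5}
Op 12: unregister job_D -> active={job_B:*/16, job_C:*/12}
Op 13: register job_B */7 -> active={job_B:*/7, job_C:*/12}
Final interval of job_C = 12
Next fire of job_C after T=104: (104//12+1)*12 = 108

Answer: interval=12 next_fire=108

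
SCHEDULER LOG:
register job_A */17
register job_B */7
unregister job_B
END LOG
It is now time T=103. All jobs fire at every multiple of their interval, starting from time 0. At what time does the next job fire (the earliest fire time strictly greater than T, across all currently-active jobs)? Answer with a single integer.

Op 1: register job_A */17 -> active={job_A:*/17}
Op 2: register job_B */7 -> active={job_A:*/17, job_B:*/7}
Op 3: unregister job_B -> active={job_A:*/17}
  job_A: interval 17, next fire after T=103 is 119
Earliest fire time = 119 (job job_A)

Answer: 119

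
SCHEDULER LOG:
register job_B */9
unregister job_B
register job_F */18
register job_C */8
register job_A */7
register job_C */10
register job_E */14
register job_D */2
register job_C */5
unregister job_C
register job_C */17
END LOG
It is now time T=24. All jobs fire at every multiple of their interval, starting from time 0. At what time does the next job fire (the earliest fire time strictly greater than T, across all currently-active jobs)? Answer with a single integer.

Answer: 26

Derivation:
Op 1: register job_B */9 -> active={job_B:*/9}
Op 2: unregister job_B -> active={}
Op 3: register job_F */18 -> active={job_F:*/18}
Op 4: register job_C */8 -> active={job_C:*/8, job_F:*/18}
Op 5: register job_A */7 -> active={job_A:*/7, job_C:*/8, job_F:*/18}
Op 6: register job_C */10 -> active={job_A:*/7, job_C:*/10, job_F:*/18}
Op 7: register job_E */14 -> active={job_A:*/7, job_C:*/10, job_E:*/14, job_F:*/18}
Op 8: register job_D */2 -> active={job_A:*/7, job_C:*/10, job_D:*/2, job_E:*/14, job_F:*/18}
Op 9: register job_C */5 -> active={job_A:*/7, job_C:*/5, job_D:*/2, job_E:*/14, job_F:*/18}
Op 10: unregister job_C -> active={job_A:*/7, job_D:*/2, job_E:*/14, job_F:*/18}
Op 11: register job_C */17 -> active={job_A:*/7, job_C:*/17, job_D:*/2, job_E:*/14, job_F:*/18}
  job_A: interval 7, next fire after T=24 is 28
  job_C: interval 17, next fire after T=24 is 34
  job_D: interval 2, next fire after T=24 is 26
  job_E: interval 14, next fire after T=24 is 28
  job_F: interval 18, next fire after T=24 is 36
Earliest fire time = 26 (job job_D)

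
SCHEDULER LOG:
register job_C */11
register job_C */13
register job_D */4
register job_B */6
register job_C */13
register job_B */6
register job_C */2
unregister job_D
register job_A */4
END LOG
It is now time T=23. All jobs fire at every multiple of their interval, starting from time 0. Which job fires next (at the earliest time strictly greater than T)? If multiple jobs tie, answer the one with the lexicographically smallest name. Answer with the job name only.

Op 1: register job_C */11 -> active={job_C:*/11}
Op 2: register job_C */13 -> active={job_C:*/13}
Op 3: register job_D */4 -> active={job_C:*/13, job_D:*/4}
Op 4: register job_B */6 -> active={job_B:*/6, job_C:*/13, job_D:*/4}
Op 5: register job_C */13 -> active={job_B:*/6, job_C:*/13, job_D:*/4}
Op 6: register job_B */6 -> active={job_B:*/6, job_C:*/13, job_D:*/4}
Op 7: register job_C */2 -> active={job_B:*/6, job_C:*/2, job_D:*/4}
Op 8: unregister job_D -> active={job_B:*/6, job_C:*/2}
Op 9: register job_A */4 -> active={job_A:*/4, job_B:*/6, job_C:*/2}
  job_A: interval 4, next fire after T=23 is 24
  job_B: interval 6, next fire after T=23 is 24
  job_C: interval 2, next fire after T=23 is 24
Earliest = 24, winner (lex tiebreak) = job_A

Answer: job_A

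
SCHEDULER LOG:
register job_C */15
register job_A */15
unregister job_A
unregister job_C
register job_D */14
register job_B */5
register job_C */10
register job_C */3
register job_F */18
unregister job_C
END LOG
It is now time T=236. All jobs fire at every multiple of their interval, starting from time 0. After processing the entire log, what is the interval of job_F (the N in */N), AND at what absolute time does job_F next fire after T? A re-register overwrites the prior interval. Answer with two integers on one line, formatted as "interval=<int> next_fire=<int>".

Answer: interval=18 next_fire=252

Derivation:
Op 1: register job_C */15 -> active={job_C:*/15}
Op 2: register job_A */15 -> active={job_A:*/15, job_C:*/15}
Op 3: unregister job_A -> active={job_C:*/15}
Op 4: unregister job_C -> active={}
Op 5: register job_D */14 -> active={job_D:*/14}
Op 6: register job_B */5 -> active={job_B:*/5, job_D:*/14}
Op 7: register job_C */10 -> active={job_B:*/5, job_C:*/10, job_D:*/14}
Op 8: register job_C */3 -> active={job_B:*/5, job_C:*/3, job_D:*/14}
Op 9: register job_F */18 -> active={job_B:*/5, job_C:*/3, job_D:*/14, job_F:*/18}
Op 10: unregister job_C -> active={job_B:*/5, job_D:*/14, job_F:*/18}
Final interval of job_F = 18
Next fire of job_F after T=236: (236//18+1)*18 = 252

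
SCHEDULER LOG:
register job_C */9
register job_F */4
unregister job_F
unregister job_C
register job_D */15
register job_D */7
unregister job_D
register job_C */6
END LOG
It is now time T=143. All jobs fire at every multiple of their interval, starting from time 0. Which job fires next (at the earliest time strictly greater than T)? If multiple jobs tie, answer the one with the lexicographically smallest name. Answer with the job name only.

Op 1: register job_C */9 -> active={job_C:*/9}
Op 2: register job_F */4 -> active={job_C:*/9, job_F:*/4}
Op 3: unregister job_F -> active={job_C:*/9}
Op 4: unregister job_C -> active={}
Op 5: register job_D */15 -> active={job_D:*/15}
Op 6: register job_D */7 -> active={job_D:*/7}
Op 7: unregister job_D -> active={}
Op 8: register job_C */6 -> active={job_C:*/6}
  job_C: interval 6, next fire after T=143 is 144
Earliest = 144, winner (lex tiebreak) = job_C

Answer: job_C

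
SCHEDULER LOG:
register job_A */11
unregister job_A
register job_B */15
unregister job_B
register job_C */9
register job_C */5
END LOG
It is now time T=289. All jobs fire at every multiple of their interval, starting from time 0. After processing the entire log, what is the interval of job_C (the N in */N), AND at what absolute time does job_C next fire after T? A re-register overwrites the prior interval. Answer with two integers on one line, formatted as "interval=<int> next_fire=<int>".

Answer: interval=5 next_fire=290

Derivation:
Op 1: register job_A */11 -> active={job_A:*/11}
Op 2: unregister job_A -> active={}
Op 3: register job_B */15 -> active={job_B:*/15}
Op 4: unregister job_B -> active={}
Op 5: register job_C */9 -> active={job_C:*/9}
Op 6: register job_C */5 -> active={job_C:*/5}
Final interval of job_C = 5
Next fire of job_C after T=289: (289//5+1)*5 = 290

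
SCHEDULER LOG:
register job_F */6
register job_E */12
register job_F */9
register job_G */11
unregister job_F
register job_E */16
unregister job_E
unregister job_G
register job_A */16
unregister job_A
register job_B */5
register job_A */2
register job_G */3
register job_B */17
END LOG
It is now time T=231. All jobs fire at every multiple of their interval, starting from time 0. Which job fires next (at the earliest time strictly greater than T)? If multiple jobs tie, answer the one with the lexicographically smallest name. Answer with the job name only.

Op 1: register job_F */6 -> active={job_F:*/6}
Op 2: register job_E */12 -> active={job_E:*/12, job_F:*/6}
Op 3: register job_F */9 -> active={job_E:*/12, job_F:*/9}
Op 4: register job_G */11 -> active={job_E:*/12, job_F:*/9, job_G:*/11}
Op 5: unregister job_F -> active={job_E:*/12, job_G:*/11}
Op 6: register job_E */16 -> active={job_E:*/16, job_G:*/11}
Op 7: unregister job_E -> active={job_G:*/11}
Op 8: unregister job_G -> active={}
Op 9: register job_A */16 -> active={job_A:*/16}
Op 10: unregister job_A -> active={}
Op 11: register job_B */5 -> active={job_B:*/5}
Op 12: register job_A */2 -> active={job_A:*/2, job_B:*/5}
Op 13: register job_G */3 -> active={job_A:*/2, job_B:*/5, job_G:*/3}
Op 14: register job_B */17 -> active={job_A:*/2, job_B:*/17, job_G:*/3}
  job_A: interval 2, next fire after T=231 is 232
  job_B: interval 17, next fire after T=231 is 238
  job_G: interval 3, next fire after T=231 is 234
Earliest = 232, winner (lex tiebreak) = job_A

Answer: job_A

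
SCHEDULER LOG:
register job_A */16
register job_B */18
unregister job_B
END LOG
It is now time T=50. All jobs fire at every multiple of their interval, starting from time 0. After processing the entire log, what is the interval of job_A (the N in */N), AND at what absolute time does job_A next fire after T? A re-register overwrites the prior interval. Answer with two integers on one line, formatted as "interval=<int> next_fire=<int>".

Answer: interval=16 next_fire=64

Derivation:
Op 1: register job_A */16 -> active={job_A:*/16}
Op 2: register job_B */18 -> active={job_A:*/16, job_B:*/18}
Op 3: unregister job_B -> active={job_A:*/16}
Final interval of job_A = 16
Next fire of job_A after T=50: (50//16+1)*16 = 64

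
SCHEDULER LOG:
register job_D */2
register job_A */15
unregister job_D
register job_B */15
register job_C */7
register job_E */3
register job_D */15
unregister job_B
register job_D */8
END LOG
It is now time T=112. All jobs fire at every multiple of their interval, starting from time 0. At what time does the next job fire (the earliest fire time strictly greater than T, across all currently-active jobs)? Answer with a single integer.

Op 1: register job_D */2 -> active={job_D:*/2}
Op 2: register job_A */15 -> active={job_A:*/15, job_D:*/2}
Op 3: unregister job_D -> active={job_A:*/15}
Op 4: register job_B */15 -> active={job_A:*/15, job_B:*/15}
Op 5: register job_C */7 -> active={job_A:*/15, job_B:*/15, job_C:*/7}
Op 6: register job_E */3 -> active={job_A:*/15, job_B:*/15, job_C:*/7, job_E:*/3}
Op 7: register job_D */15 -> active={job_A:*/15, job_B:*/15, job_C:*/7, job_D:*/15, job_E:*/3}
Op 8: unregister job_B -> active={job_A:*/15, job_C:*/7, job_D:*/15, job_E:*/3}
Op 9: register job_D */8 -> active={job_A:*/15, job_C:*/7, job_D:*/8, job_E:*/3}
  job_A: interval 15, next fire after T=112 is 120
  job_C: interval 7, next fire after T=112 is 119
  job_D: interval 8, next fire after T=112 is 120
  job_E: interval 3, next fire after T=112 is 114
Earliest fire time = 114 (job job_E)

Answer: 114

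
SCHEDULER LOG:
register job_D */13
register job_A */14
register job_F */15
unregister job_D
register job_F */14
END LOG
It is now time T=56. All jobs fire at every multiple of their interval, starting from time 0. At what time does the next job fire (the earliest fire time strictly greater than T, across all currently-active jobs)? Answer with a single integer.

Answer: 70

Derivation:
Op 1: register job_D */13 -> active={job_D:*/13}
Op 2: register job_A */14 -> active={job_A:*/14, job_D:*/13}
Op 3: register job_F */15 -> active={job_A:*/14, job_D:*/13, job_F:*/15}
Op 4: unregister job_D -> active={job_A:*/14, job_F:*/15}
Op 5: register job_F */14 -> active={job_A:*/14, job_F:*/14}
  job_A: interval 14, next fire after T=56 is 70
  job_F: interval 14, next fire after T=56 is 70
Earliest fire time = 70 (job job_A)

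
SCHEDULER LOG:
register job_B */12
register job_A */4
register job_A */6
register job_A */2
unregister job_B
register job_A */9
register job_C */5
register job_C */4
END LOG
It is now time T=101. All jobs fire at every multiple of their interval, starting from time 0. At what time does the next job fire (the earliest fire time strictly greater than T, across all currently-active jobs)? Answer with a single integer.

Op 1: register job_B */12 -> active={job_B:*/12}
Op 2: register job_A */4 -> active={job_A:*/4, job_B:*/12}
Op 3: register job_A */6 -> active={job_A:*/6, job_B:*/12}
Op 4: register job_A */2 -> active={job_A:*/2, job_B:*/12}
Op 5: unregister job_B -> active={job_A:*/2}
Op 6: register job_A */9 -> active={job_A:*/9}
Op 7: register job_C */5 -> active={job_A:*/9, job_C:*/5}
Op 8: register job_C */4 -> active={job_A:*/9, job_C:*/4}
  job_A: interval 9, next fire after T=101 is 108
  job_C: interval 4, next fire after T=101 is 104
Earliest fire time = 104 (job job_C)

Answer: 104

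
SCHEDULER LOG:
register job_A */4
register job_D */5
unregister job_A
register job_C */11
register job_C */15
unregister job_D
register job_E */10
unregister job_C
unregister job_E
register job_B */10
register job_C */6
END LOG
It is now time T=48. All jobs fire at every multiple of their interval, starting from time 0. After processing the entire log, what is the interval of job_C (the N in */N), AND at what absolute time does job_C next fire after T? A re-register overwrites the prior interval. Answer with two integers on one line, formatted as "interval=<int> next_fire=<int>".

Answer: interval=6 next_fire=54

Derivation:
Op 1: register job_A */4 -> active={job_A:*/4}
Op 2: register job_D */5 -> active={job_A:*/4, job_D:*/5}
Op 3: unregister job_A -> active={job_D:*/5}
Op 4: register job_C */11 -> active={job_C:*/11, job_D:*/5}
Op 5: register job_C */15 -> active={job_C:*/15, job_D:*/5}
Op 6: unregister job_D -> active={job_C:*/15}
Op 7: register job_E */10 -> active={job_C:*/15, job_E:*/10}
Op 8: unregister job_C -> active={job_E:*/10}
Op 9: unregister job_E -> active={}
Op 10: register job_B */10 -> active={job_B:*/10}
Op 11: register job_C */6 -> active={job_B:*/10, job_C:*/6}
Final interval of job_C = 6
Next fire of job_C after T=48: (48//6+1)*6 = 54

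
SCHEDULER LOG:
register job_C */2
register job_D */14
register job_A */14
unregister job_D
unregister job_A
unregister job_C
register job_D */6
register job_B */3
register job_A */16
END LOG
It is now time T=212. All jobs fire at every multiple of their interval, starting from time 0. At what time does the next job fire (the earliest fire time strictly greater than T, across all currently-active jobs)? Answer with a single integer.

Op 1: register job_C */2 -> active={job_C:*/2}
Op 2: register job_D */14 -> active={job_C:*/2, job_D:*/14}
Op 3: register job_A */14 -> active={job_A:*/14, job_C:*/2, job_D:*/14}
Op 4: unregister job_D -> active={job_A:*/14, job_C:*/2}
Op 5: unregister job_A -> active={job_C:*/2}
Op 6: unregister job_C -> active={}
Op 7: register job_D */6 -> active={job_D:*/6}
Op 8: register job_B */3 -> active={job_B:*/3, job_D:*/6}
Op 9: register job_A */16 -> active={job_A:*/16, job_B:*/3, job_D:*/6}
  job_A: interval 16, next fire after T=212 is 224
  job_B: interval 3, next fire after T=212 is 213
  job_D: interval 6, next fire after T=212 is 216
Earliest fire time = 213 (job job_B)

Answer: 213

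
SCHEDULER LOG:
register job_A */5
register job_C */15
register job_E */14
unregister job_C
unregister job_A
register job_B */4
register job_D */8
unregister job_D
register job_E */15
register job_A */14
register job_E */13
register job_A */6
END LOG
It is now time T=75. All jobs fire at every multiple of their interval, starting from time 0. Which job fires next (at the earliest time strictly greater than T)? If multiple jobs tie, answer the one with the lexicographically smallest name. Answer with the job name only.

Answer: job_B

Derivation:
Op 1: register job_A */5 -> active={job_A:*/5}
Op 2: register job_C */15 -> active={job_A:*/5, job_C:*/15}
Op 3: register job_E */14 -> active={job_A:*/5, job_C:*/15, job_E:*/14}
Op 4: unregister job_C -> active={job_A:*/5, job_E:*/14}
Op 5: unregister job_A -> active={job_E:*/14}
Op 6: register job_B */4 -> active={job_B:*/4, job_E:*/14}
Op 7: register job_D */8 -> active={job_B:*/4, job_D:*/8, job_E:*/14}
Op 8: unregister job_D -> active={job_B:*/4, job_E:*/14}
Op 9: register job_E */15 -> active={job_B:*/4, job_E:*/15}
Op 10: register job_A */14 -> active={job_A:*/14, job_B:*/4, job_E:*/15}
Op 11: register job_E */13 -> active={job_A:*/14, job_B:*/4, job_E:*/13}
Op 12: register job_A */6 -> active={job_A:*/6, job_B:*/4, job_E:*/13}
  job_A: interval 6, next fire after T=75 is 78
  job_B: interval 4, next fire after T=75 is 76
  job_E: interval 13, next fire after T=75 is 78
Earliest = 76, winner (lex tiebreak) = job_B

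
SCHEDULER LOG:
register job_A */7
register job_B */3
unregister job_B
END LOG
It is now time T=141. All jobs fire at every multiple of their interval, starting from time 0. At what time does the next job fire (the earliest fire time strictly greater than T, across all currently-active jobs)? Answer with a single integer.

Answer: 147

Derivation:
Op 1: register job_A */7 -> active={job_A:*/7}
Op 2: register job_B */3 -> active={job_A:*/7, job_B:*/3}
Op 3: unregister job_B -> active={job_A:*/7}
  job_A: interval 7, next fire after T=141 is 147
Earliest fire time = 147 (job job_A)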